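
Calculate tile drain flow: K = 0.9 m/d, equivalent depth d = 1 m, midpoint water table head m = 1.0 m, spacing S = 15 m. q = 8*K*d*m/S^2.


q = 8*K*d*m/S^2
q = 8*0.9*1*1.0/15^2
q = 7.2000 / 225

0.0320 m/d


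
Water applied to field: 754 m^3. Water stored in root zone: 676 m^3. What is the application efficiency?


Ea = V_root / V_field * 100 = 676 / 754 * 100 = 89.6552%

89.6552 %


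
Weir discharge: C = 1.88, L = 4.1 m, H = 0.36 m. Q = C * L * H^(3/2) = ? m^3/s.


Q = C * L * H^(3/2) = 1.88 * 4.1 * 0.36^1.5 = 1.88 * 4.1 * 0.216000

1.6649 m^3/s


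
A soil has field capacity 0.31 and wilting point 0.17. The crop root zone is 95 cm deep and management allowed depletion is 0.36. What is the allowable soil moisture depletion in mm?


SMD = (FC - PWP) * d * MAD * 10
SMD = (0.31 - 0.17) * 95 * 0.36 * 10
SMD = 0.1400 * 95 * 0.36 * 10

47.8800 mm


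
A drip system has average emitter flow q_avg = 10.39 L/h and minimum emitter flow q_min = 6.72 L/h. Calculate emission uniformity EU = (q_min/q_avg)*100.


EU = (q_min/q_avg)*100 = (6.72/10.39)*100 = 64.6776%

64.6776 %


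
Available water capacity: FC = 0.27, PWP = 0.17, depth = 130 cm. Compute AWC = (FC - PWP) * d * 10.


AWC = (FC - PWP) * d * 10
AWC = (0.27 - 0.17) * 130 * 10
AWC = 0.1000 * 130 * 10

130.0000 mm


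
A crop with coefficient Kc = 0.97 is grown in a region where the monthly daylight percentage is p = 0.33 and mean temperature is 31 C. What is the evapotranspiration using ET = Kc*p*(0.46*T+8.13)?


ET = Kc * p * (0.46*T + 8.13)
ET = 0.97 * 0.33 * (0.46*31 + 8.13)
ET = 0.97 * 0.33 * 22.3900

7.1670 mm/day


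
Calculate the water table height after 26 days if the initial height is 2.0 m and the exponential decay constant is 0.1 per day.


m = m0 * exp(-k*t)
m = 2.0 * exp(-0.1 * 26)
m = 2.0 * exp(-2.6000)

0.1485 m


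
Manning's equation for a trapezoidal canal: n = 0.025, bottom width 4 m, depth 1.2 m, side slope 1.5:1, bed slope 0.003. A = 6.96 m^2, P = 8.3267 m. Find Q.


R = A/P = 6.96/8.3267 = 0.835865
Q = (1/0.025) * 6.96 * 0.835865^(2/3) * 0.003^0.5

13.5307 m^3/s


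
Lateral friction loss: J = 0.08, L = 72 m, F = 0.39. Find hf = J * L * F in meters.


hf = J * L * F = 0.08 * 72 * 0.39 = 2.2464 m

2.2464 m


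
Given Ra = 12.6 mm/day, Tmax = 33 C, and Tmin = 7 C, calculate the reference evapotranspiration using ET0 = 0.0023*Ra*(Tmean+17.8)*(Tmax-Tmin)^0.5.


Tmean = (Tmax + Tmin)/2 = (33 + 7)/2 = 20.0
ET0 = 0.0023 * 12.6 * (20.0 + 17.8) * sqrt(33 - 7)
ET0 = 0.0023 * 12.6 * 37.8 * 5.099020

5.5857 mm/day


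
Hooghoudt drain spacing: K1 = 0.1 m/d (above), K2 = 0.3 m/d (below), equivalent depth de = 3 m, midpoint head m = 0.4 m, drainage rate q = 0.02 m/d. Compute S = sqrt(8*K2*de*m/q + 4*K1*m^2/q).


S^2 = 8*K2*de*m/q + 4*K1*m^2/q
S^2 = 8*0.3*3*0.4/0.02 + 4*0.1*0.4^2/0.02
S = sqrt(147.2000)

12.1326 m


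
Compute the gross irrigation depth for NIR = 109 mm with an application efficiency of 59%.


Ea = 59% = 0.59
GID = NIR / Ea = 109 / 0.59 = 184.7458 mm

184.7458 mm


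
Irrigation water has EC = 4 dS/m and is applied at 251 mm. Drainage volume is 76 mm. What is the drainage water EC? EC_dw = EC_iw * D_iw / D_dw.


EC_dw = EC_iw * D_iw / D_dw
EC_dw = 4 * 251 / 76
EC_dw = 1004 / 76

13.2105 dS/m


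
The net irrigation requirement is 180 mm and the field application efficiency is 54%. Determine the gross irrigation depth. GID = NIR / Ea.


Ea = 54% = 0.54
GID = NIR / Ea = 180 / 0.54 = 333.3333 mm

333.3333 mm


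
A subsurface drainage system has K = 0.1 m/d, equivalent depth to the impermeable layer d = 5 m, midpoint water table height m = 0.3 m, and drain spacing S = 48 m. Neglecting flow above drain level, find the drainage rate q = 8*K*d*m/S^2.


q = 8*K*d*m/S^2
q = 8*0.1*5*0.3/48^2
q = 1.2000 / 2304

5.2083e-04 m/d


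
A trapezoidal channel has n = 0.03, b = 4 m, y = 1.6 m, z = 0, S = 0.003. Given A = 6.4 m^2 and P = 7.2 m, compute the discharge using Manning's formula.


R = A/P = 6.4/7.2 = 0.888889
Q = (1/0.03) * 6.4 * 0.888889^(2/3) * 0.003^0.5

10.8023 m^3/s


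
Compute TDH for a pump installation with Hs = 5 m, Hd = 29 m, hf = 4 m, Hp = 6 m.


TDH = Hs + Hd + hf + Hp = 5 + 29 + 4 + 6 = 44

44 m


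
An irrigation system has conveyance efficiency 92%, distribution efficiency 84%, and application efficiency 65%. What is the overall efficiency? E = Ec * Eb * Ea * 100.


Ec = 0.92, Eb = 0.84, Ea = 0.65
E = 0.92 * 0.84 * 0.65 * 100 = 50.2320%

50.2320 %


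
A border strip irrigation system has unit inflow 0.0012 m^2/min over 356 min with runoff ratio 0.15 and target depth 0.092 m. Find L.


L = q*t/((1+r)*Z)
L = 0.0012*356/((1+0.15)*0.092)
L = 0.4272/0.1058

4.0378 m


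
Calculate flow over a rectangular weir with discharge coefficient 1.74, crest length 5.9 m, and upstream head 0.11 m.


Q = C * L * H^(3/2) = 1.74 * 5.9 * 0.11^1.5 = 1.74 * 5.9 * 0.036483

0.3745 m^3/s


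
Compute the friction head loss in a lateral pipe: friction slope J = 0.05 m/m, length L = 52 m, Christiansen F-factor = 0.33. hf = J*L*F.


hf = J * L * F = 0.05 * 52 * 0.33 = 0.8580 m

0.8580 m


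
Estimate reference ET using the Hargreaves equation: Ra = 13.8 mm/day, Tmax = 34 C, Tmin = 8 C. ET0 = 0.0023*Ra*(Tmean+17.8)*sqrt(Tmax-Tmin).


Tmean = (Tmax + Tmin)/2 = (34 + 8)/2 = 21.0
ET0 = 0.0023 * 13.8 * (21.0 + 17.8) * sqrt(34 - 8)
ET0 = 0.0023 * 13.8 * 38.8 * 5.099020

6.2795 mm/day


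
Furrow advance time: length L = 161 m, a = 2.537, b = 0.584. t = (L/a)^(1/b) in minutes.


t = (L/a)^(1/b)
t = (161/2.537)^(1/0.584)
t = 63.460780^(1/0.584)

1220.3428 min


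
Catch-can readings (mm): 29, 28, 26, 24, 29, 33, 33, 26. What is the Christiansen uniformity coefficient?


mean = 28.500000 mm
MAD = 2.500000 mm
CU = (1 - 2.500000/28.500000)*100

91.2281 %


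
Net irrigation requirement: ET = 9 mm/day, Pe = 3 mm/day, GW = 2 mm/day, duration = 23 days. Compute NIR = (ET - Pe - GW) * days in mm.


Daily deficit = ET - Pe - GW = 9 - 3 - 2 = 4 mm/day
NIR = 4 * 23 = 92 mm

92.0000 mm


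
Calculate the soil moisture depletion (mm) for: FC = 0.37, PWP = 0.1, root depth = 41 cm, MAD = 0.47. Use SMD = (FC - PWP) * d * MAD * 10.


SMD = (FC - PWP) * d * MAD * 10
SMD = (0.37 - 0.1) * 41 * 0.47 * 10
SMD = 0.2700 * 41 * 0.47 * 10

52.0290 mm


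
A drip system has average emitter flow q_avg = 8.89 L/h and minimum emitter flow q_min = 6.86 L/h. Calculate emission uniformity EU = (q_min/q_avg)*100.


EU = (q_min/q_avg)*100 = (6.86/8.89)*100 = 77.1654%

77.1654 %


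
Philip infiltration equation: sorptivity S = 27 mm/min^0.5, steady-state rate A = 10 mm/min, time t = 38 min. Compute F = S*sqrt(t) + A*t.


F = S*sqrt(t) + A*t
F = 27*sqrt(38) + 10*38
F = 27*6.164414 + 380

546.4392 mm


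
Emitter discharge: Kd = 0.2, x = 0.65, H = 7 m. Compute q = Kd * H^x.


q = Kd * H^x = 0.2 * 7^0.65 = 0.2 * 3.542532

0.7085 L/h


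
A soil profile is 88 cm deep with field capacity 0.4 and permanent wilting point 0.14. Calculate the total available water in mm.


AWC = (FC - PWP) * d * 10
AWC = (0.4 - 0.14) * 88 * 10
AWC = 0.2600 * 88 * 10

228.8000 mm


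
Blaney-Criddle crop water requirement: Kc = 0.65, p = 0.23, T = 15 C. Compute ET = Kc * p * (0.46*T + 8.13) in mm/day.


ET = Kc * p * (0.46*T + 8.13)
ET = 0.65 * 0.23 * (0.46*15 + 8.13)
ET = 0.65 * 0.23 * 15.0300

2.2470 mm/day


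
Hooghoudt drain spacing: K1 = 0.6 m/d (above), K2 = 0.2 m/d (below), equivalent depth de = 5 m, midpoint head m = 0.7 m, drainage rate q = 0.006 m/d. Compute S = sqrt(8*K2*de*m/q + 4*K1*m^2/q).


S^2 = 8*K2*de*m/q + 4*K1*m^2/q
S^2 = 8*0.2*5*0.7/0.006 + 4*0.6*0.7^2/0.006
S = sqrt(1129.3333)

33.6056 m


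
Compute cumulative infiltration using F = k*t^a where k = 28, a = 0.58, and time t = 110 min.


F = k * t^a = 28 * 110^0.58
F = 28 * 15.275933

427.7261 mm


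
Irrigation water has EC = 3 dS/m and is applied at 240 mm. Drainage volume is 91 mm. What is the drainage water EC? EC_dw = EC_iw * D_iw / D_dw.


EC_dw = EC_iw * D_iw / D_dw
EC_dw = 3 * 240 / 91
EC_dw = 720 / 91

7.9121 dS/m


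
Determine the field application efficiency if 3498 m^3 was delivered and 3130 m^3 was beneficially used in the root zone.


Ea = V_root / V_field * 100 = 3130 / 3498 * 100 = 89.4797%

89.4797 %


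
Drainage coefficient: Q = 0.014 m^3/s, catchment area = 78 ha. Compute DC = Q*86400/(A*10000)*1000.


DC = Q * 86400 / (A * 10000) * 1000
DC = 0.014 * 86400 / (78 * 10000) * 1000
DC = 1209600.0000 / 780000

1.5508 mm/day


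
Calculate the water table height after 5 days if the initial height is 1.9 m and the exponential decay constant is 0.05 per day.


m = m0 * exp(-k*t)
m = 1.9 * exp(-0.05 * 5)
m = 1.9 * exp(-0.2500)

1.4797 m


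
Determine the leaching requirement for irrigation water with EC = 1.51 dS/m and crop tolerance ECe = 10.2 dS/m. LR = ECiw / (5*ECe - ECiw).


LR = ECiw / (5*ECe - ECiw)
LR = 1.51 / (5*10.2 - 1.51)
LR = 1.51 / 49.4900

0.0305


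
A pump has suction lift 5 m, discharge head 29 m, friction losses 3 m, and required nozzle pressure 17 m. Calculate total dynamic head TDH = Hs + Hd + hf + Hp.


TDH = Hs + Hd + hf + Hp = 5 + 29 + 3 + 17 = 54

54 m


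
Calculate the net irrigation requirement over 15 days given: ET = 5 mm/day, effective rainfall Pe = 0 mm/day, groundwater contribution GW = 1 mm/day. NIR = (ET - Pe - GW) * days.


Daily deficit = ET - Pe - GW = 5 - 0 - 1 = 4 mm/day
NIR = 4 * 15 = 60 mm

60.0000 mm


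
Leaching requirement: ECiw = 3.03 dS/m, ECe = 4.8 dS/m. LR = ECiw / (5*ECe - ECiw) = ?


LR = ECiw / (5*ECe - ECiw)
LR = 3.03 / (5*4.8 - 3.03)
LR = 3.03 / 20.9700

0.1445


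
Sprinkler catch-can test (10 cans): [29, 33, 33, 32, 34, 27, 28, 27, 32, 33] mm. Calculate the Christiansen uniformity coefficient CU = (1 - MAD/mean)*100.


mean = 30.800000 mm
MAD = 2.440000 mm
CU = (1 - 2.440000/30.800000)*100

92.0779 %


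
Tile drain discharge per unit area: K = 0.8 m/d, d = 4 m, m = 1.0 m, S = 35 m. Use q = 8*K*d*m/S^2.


q = 8*K*d*m/S^2
q = 8*0.8*4*1.0/35^2
q = 25.6000 / 1225

0.0209 m/d


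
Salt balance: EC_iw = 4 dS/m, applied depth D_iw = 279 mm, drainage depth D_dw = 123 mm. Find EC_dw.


EC_dw = EC_iw * D_iw / D_dw
EC_dw = 4 * 279 / 123
EC_dw = 1116 / 123

9.0732 dS/m


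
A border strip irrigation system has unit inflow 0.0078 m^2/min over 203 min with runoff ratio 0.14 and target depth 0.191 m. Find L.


L = q*t/((1+r)*Z)
L = 0.0078*203/((1+0.14)*0.191)
L = 1.5834/0.21774

7.2720 m


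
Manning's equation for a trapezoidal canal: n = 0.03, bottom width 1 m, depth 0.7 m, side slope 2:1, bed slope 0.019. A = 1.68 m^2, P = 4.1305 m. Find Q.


R = A/P = 1.68/4.1305 = 0.406730
Q = (1/0.03) * 1.68 * 0.406730^(2/3) * 0.019^0.5

4.2374 m^3/s


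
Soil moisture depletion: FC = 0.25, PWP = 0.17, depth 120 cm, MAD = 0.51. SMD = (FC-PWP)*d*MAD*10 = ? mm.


SMD = (FC - PWP) * d * MAD * 10
SMD = (0.25 - 0.17) * 120 * 0.51 * 10
SMD = 0.0800 * 120 * 0.51 * 10

48.9600 mm


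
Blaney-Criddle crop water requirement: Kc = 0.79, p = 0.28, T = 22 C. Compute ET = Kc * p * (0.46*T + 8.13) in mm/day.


ET = Kc * p * (0.46*T + 8.13)
ET = 0.79 * 0.28 * (0.46*22 + 8.13)
ET = 0.79 * 0.28 * 18.2500

4.0369 mm/day


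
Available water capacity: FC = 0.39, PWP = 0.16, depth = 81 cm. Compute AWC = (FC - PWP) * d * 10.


AWC = (FC - PWP) * d * 10
AWC = (0.39 - 0.16) * 81 * 10
AWC = 0.2300 * 81 * 10

186.3000 mm


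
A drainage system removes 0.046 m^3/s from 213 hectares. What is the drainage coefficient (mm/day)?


DC = Q * 86400 / (A * 10000) * 1000
DC = 0.046 * 86400 / (213 * 10000) * 1000
DC = 3974400.0000 / 2130000

1.8659 mm/day


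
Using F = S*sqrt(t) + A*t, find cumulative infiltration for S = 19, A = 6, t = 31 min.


F = S*sqrt(t) + A*t
F = 19*sqrt(31) + 6*31
F = 19*5.567764 + 186

291.7875 mm


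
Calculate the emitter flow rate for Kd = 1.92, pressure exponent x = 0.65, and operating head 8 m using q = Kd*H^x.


q = Kd * H^x = 1.92 * 8^0.65 = 1.92 * 3.863745

7.4184 L/h


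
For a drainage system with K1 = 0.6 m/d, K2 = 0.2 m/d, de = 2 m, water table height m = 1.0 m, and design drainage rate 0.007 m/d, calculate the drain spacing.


S^2 = 8*K2*de*m/q + 4*K1*m^2/q
S^2 = 8*0.2*2*1.0/0.007 + 4*0.6*1.0^2/0.007
S = sqrt(800.0000)

28.2843 m


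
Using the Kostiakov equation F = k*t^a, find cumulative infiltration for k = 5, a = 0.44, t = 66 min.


F = k * t^a = 5 * 66^0.44
F = 5 * 6.318287

31.5914 mm


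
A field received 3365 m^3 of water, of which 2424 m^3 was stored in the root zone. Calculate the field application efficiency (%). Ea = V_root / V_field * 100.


Ea = V_root / V_field * 100 = 2424 / 3365 * 100 = 72.0357%

72.0357 %


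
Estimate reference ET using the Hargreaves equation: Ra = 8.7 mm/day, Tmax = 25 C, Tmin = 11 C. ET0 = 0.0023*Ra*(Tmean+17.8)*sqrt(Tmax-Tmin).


Tmean = (Tmax + Tmin)/2 = (25 + 11)/2 = 18.0
ET0 = 0.0023 * 8.7 * (18.0 + 17.8) * sqrt(25 - 11)
ET0 = 0.0023 * 8.7 * 35.8 * 3.741657

2.6804 mm/day


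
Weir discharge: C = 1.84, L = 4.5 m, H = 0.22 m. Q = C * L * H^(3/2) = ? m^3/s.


Q = C * L * H^(3/2) = 1.84 * 4.5 * 0.22^1.5 = 1.84 * 4.5 * 0.103189

0.8544 m^3/s


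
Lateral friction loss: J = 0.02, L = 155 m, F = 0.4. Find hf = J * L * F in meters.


hf = J * L * F = 0.02 * 155 * 0.4 = 1.2400 m

1.2400 m


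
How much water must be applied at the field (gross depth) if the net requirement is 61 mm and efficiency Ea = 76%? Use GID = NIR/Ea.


Ea = 76% = 0.76
GID = NIR / Ea = 61 / 0.76 = 80.2632 mm

80.2632 mm


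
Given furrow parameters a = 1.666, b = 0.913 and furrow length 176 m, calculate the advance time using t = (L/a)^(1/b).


t = (L/a)^(1/b)
t = (176/1.666)^(1/0.913)
t = 105.642257^(1/0.913)

164.6985 min


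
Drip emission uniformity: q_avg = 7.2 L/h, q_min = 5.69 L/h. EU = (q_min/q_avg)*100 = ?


EU = (q_min/q_avg)*100 = (5.69/7.2)*100 = 79.0278%

79.0278 %


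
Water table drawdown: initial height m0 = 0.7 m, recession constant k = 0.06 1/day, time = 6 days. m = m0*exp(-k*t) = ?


m = m0 * exp(-k*t)
m = 0.7 * exp(-0.06 * 6)
m = 0.7 * exp(-0.3600)

0.4884 m


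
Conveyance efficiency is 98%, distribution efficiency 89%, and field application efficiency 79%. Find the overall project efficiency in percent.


Ec = 0.98, Eb = 0.89, Ea = 0.79
E = 0.98 * 0.89 * 0.79 * 100 = 68.9038%

68.9038 %


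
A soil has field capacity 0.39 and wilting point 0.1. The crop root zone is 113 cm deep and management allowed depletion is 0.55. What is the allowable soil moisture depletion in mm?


SMD = (FC - PWP) * d * MAD * 10
SMD = (0.39 - 0.1) * 113 * 0.55 * 10
SMD = 0.2900 * 113 * 0.55 * 10

180.2350 mm


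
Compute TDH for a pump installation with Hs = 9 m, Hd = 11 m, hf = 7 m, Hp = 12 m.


TDH = Hs + Hd + hf + Hp = 9 + 11 + 7 + 12 = 39

39 m


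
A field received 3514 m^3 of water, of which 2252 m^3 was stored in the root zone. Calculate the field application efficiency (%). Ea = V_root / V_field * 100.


Ea = V_root / V_field * 100 = 2252 / 3514 * 100 = 64.0865%

64.0865 %


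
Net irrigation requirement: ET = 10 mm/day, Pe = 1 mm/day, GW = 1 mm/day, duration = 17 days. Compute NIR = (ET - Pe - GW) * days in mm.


Daily deficit = ET - Pe - GW = 10 - 1 - 1 = 8 mm/day
NIR = 8 * 17 = 136 mm

136.0000 mm


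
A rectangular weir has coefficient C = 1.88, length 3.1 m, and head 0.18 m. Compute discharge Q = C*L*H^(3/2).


Q = C * L * H^(3/2) = 1.88 * 3.1 * 0.18^1.5 = 1.88 * 3.1 * 0.076368

0.4451 m^3/s


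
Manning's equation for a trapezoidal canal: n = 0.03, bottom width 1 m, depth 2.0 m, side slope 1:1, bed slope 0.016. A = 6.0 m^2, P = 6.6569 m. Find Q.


R = A/P = 6.0/6.6569 = 0.901320
Q = (1/0.03) * 6.0 * 0.901320^(2/3) * 0.016^0.5

23.6053 m^3/s


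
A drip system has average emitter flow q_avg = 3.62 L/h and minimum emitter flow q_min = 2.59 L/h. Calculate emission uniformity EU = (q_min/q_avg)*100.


EU = (q_min/q_avg)*100 = (2.59/3.62)*100 = 71.5470%

71.5470 %


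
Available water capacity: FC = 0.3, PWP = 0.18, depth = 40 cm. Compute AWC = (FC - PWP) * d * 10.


AWC = (FC - PWP) * d * 10
AWC = (0.3 - 0.18) * 40 * 10
AWC = 0.1200 * 40 * 10

48.0000 mm


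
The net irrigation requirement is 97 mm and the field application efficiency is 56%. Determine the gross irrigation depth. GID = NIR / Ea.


Ea = 56% = 0.56
GID = NIR / Ea = 97 / 0.56 = 173.2143 mm

173.2143 mm


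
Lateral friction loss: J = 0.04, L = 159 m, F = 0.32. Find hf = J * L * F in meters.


hf = J * L * F = 0.04 * 159 * 0.32 = 2.0352 m

2.0352 m


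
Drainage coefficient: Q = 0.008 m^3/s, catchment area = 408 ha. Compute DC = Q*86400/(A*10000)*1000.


DC = Q * 86400 / (A * 10000) * 1000
DC = 0.008 * 86400 / (408 * 10000) * 1000
DC = 691200.0000 / 4080000

0.1694 mm/day


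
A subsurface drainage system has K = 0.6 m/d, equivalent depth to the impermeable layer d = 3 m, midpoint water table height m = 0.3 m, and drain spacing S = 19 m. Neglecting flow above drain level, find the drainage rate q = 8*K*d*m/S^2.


q = 8*K*d*m/S^2
q = 8*0.6*3*0.3/19^2
q = 4.3200 / 361

0.0120 m/d


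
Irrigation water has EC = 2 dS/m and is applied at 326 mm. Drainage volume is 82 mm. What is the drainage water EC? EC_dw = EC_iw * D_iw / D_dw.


EC_dw = EC_iw * D_iw / D_dw
EC_dw = 2 * 326 / 82
EC_dw = 652 / 82

7.9512 dS/m


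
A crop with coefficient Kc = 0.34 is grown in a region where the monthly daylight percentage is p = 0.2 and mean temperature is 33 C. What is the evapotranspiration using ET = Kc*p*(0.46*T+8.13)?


ET = Kc * p * (0.46*T + 8.13)
ET = 0.34 * 0.2 * (0.46*33 + 8.13)
ET = 0.34 * 0.2 * 23.3100

1.5851 mm/day


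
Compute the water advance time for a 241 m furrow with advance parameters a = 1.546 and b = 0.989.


t = (L/a)^(1/b)
t = (241/1.546)^(1/0.989)
t = 155.886158^(1/0.989)

164.8909 min


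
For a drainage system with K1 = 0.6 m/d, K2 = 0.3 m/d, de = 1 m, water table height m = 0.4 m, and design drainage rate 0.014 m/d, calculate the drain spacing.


S^2 = 8*K2*de*m/q + 4*K1*m^2/q
S^2 = 8*0.3*1*0.4/0.014 + 4*0.6*0.4^2/0.014
S = sqrt(96.0000)

9.7980 m


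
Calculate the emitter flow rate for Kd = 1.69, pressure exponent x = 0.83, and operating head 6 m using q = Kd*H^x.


q = Kd * H^x = 1.69 * 6^0.83 = 1.69 * 4.424514

7.4774 L/h


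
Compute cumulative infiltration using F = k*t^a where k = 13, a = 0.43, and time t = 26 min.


F = k * t^a = 13 * 26^0.43
F = 13 * 4.059182

52.7694 mm


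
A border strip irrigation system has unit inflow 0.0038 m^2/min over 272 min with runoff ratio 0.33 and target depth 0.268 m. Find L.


L = q*t/((1+r)*Z)
L = 0.0038*272/((1+0.33)*0.268)
L = 1.0336/0.35644

2.8998 m


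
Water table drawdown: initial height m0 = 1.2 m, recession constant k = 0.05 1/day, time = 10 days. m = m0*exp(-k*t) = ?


m = m0 * exp(-k*t)
m = 1.2 * exp(-0.05 * 10)
m = 1.2 * exp(-0.5000)

0.7278 m


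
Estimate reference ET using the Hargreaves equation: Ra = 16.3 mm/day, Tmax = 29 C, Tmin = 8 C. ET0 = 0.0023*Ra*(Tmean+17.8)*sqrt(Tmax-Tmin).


Tmean = (Tmax + Tmin)/2 = (29 + 8)/2 = 18.5
ET0 = 0.0023 * 16.3 * (18.5 + 17.8) * sqrt(29 - 8)
ET0 = 0.0023 * 16.3 * 36.3 * 4.582576

6.2364 mm/day


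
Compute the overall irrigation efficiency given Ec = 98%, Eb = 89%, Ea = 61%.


Ec = 0.98, Eb = 0.89, Ea = 0.61
E = 0.98 * 0.89 * 0.61 * 100 = 53.2042%

53.2042 %


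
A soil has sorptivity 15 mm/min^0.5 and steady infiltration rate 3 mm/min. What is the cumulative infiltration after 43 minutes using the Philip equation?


F = S*sqrt(t) + A*t
F = 15*sqrt(43) + 3*43
F = 15*6.557439 + 129

227.3616 mm


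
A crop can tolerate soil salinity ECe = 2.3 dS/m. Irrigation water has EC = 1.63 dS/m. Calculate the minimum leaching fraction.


LR = ECiw / (5*ECe - ECiw)
LR = 1.63 / (5*2.3 - 1.63)
LR = 1.63 / 9.8700

0.1651


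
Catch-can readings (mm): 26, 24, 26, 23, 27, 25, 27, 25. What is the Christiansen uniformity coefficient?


mean = 25.375000 mm
MAD = 1.125000 mm
CU = (1 - 1.125000/25.375000)*100

95.5665 %


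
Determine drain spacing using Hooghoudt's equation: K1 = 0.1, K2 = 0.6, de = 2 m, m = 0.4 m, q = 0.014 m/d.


S^2 = 8*K2*de*m/q + 4*K1*m^2/q
S^2 = 8*0.6*2*0.4/0.014 + 4*0.1*0.4^2/0.014
S = sqrt(278.8571)

16.6990 m


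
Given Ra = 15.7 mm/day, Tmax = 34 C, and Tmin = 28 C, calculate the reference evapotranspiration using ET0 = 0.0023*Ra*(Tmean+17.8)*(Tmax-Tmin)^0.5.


Tmean = (Tmax + Tmin)/2 = (34 + 28)/2 = 31.0
ET0 = 0.0023 * 15.7 * (31.0 + 17.8) * sqrt(34 - 28)
ET0 = 0.0023 * 15.7 * 48.8 * 2.449490

4.3164 mm/day


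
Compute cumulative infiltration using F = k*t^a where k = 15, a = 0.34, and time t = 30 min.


F = k * t^a = 15 * 30^0.34
F = 15 * 3.178493

47.6774 mm


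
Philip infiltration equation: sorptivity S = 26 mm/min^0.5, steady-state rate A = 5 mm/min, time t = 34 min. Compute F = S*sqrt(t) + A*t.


F = S*sqrt(t) + A*t
F = 26*sqrt(34) + 5*34
F = 26*5.830952 + 170

321.6048 mm


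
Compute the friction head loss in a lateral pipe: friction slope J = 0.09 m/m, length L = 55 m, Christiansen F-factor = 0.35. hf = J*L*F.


hf = J * L * F = 0.09 * 55 * 0.35 = 1.7325 m

1.7325 m


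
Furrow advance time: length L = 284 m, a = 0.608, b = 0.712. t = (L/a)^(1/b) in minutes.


t = (L/a)^(1/b)
t = (284/0.608)^(1/0.712)
t = 467.105263^(1/0.712)

5612.7802 min


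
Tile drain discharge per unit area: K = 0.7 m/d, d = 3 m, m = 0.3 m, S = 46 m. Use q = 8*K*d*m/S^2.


q = 8*K*d*m/S^2
q = 8*0.7*3*0.3/46^2
q = 5.0400 / 2116

0.0024 m/d


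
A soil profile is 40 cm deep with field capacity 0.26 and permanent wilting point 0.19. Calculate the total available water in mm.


AWC = (FC - PWP) * d * 10
AWC = (0.26 - 0.19) * 40 * 10
AWC = 0.0700 * 40 * 10

28.0000 mm


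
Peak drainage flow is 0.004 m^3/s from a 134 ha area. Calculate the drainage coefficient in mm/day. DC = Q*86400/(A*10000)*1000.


DC = Q * 86400 / (A * 10000) * 1000
DC = 0.004 * 86400 / (134 * 10000) * 1000
DC = 345600.0000 / 1340000

0.2579 mm/day


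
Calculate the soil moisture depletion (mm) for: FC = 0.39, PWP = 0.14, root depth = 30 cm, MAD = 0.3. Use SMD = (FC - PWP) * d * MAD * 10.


SMD = (FC - PWP) * d * MAD * 10
SMD = (0.39 - 0.14) * 30 * 0.3 * 10
SMD = 0.2500 * 30 * 0.3 * 10

22.5000 mm


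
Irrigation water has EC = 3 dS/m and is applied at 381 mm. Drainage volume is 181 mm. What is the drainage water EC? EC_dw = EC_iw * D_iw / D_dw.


EC_dw = EC_iw * D_iw / D_dw
EC_dw = 3 * 381 / 181
EC_dw = 1143 / 181

6.3149 dS/m


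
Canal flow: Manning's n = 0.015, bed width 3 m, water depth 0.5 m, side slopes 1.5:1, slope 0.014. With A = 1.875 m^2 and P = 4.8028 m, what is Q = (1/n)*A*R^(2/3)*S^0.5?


R = A/P = 1.875/4.8028 = 0.390397
Q = (1/0.015) * 1.875 * 0.390397^(2/3) * 0.014^0.5

7.9003 m^3/s


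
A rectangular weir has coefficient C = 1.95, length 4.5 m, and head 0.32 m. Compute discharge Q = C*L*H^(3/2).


Q = C * L * H^(3/2) = 1.95 * 4.5 * 0.32^1.5 = 1.95 * 4.5 * 0.181019

1.5884 m^3/s


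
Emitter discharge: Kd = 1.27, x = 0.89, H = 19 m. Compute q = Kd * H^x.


q = Kd * H^x = 1.27 * 19^0.89 = 1.27 * 13.743290

17.4540 L/h


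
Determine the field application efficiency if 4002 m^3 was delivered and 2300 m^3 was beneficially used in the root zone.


Ea = V_root / V_field * 100 = 2300 / 4002 * 100 = 57.4713%

57.4713 %


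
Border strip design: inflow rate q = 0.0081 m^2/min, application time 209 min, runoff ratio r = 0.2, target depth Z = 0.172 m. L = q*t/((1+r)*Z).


L = q*t/((1+r)*Z)
L = 0.0081*209/((1+0.2)*0.172)
L = 1.6929/0.2064

8.2020 m


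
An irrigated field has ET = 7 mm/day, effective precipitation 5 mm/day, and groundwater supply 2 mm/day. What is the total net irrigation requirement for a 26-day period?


Daily deficit = ET - Pe - GW = 7 - 5 - 2 = 0 mm/day
NIR = 0 * 26 = 0 mm

0 mm


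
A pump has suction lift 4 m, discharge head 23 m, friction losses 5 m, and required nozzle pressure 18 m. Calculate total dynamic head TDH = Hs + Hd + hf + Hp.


TDH = Hs + Hd + hf + Hp = 4 + 23 + 5 + 18 = 50

50 m


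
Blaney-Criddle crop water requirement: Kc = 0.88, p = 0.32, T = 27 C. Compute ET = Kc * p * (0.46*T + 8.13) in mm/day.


ET = Kc * p * (0.46*T + 8.13)
ET = 0.88 * 0.32 * (0.46*27 + 8.13)
ET = 0.88 * 0.32 * 20.5500

5.7869 mm/day


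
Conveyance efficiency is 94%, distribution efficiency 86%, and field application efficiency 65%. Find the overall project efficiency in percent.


Ec = 0.94, Eb = 0.86, Ea = 0.65
E = 0.94 * 0.86 * 0.65 * 100 = 52.5460%

52.5460 %


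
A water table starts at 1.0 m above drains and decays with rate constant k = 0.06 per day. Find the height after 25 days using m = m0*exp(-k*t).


m = m0 * exp(-k*t)
m = 1.0 * exp(-0.06 * 25)
m = 1.0 * exp(-1.5000)

0.2231 m


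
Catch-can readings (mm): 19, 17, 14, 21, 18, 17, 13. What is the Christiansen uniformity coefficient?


mean = 17.000000 mm
MAD = 2.000000 mm
CU = (1 - 2.000000/17.000000)*100

88.2353 %


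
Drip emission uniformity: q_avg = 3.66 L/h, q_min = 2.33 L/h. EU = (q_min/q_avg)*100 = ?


EU = (q_min/q_avg)*100 = (2.33/3.66)*100 = 63.6612%

63.6612 %


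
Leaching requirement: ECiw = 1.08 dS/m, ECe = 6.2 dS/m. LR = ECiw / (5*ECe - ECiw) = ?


LR = ECiw / (5*ECe - ECiw)
LR = 1.08 / (5*6.2 - 1.08)
LR = 1.08 / 29.9200

0.0361


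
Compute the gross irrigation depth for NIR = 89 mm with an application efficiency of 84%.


Ea = 84% = 0.84
GID = NIR / Ea = 89 / 0.84 = 105.9524 mm

105.9524 mm


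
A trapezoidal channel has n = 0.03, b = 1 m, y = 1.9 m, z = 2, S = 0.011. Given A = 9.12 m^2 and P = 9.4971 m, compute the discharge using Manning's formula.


R = A/P = 9.12/9.4971 = 0.960293
Q = (1/0.03) * 9.12 * 0.960293^(2/3) * 0.011^0.5

31.0341 m^3/s


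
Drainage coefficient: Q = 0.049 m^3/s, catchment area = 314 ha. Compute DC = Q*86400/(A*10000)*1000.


DC = Q * 86400 / (A * 10000) * 1000
DC = 0.049 * 86400 / (314 * 10000) * 1000
DC = 4233600.0000 / 3140000

1.3483 mm/day


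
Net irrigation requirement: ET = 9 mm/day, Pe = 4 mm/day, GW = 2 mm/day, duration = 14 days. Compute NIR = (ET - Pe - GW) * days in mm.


Daily deficit = ET - Pe - GW = 9 - 4 - 2 = 3 mm/day
NIR = 3 * 14 = 42 mm

42.0000 mm


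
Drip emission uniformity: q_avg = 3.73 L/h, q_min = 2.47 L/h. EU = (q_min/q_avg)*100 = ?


EU = (q_min/q_avg)*100 = (2.47/3.73)*100 = 66.2198%

66.2198 %


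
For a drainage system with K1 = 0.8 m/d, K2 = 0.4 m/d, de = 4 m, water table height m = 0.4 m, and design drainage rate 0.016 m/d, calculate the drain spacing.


S^2 = 8*K2*de*m/q + 4*K1*m^2/q
S^2 = 8*0.4*4*0.4/0.016 + 4*0.8*0.4^2/0.016
S = sqrt(352.0000)

18.7617 m


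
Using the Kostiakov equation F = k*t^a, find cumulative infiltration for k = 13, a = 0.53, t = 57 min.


F = k * t^a = 13 * 57^0.53
F = 13 * 8.523416

110.8044 mm


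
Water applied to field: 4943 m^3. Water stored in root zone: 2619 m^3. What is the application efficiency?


Ea = V_root / V_field * 100 = 2619 / 4943 * 100 = 52.9840%

52.9840 %


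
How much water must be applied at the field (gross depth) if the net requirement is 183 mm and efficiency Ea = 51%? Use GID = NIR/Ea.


Ea = 51% = 0.51
GID = NIR / Ea = 183 / 0.51 = 358.8235 mm

358.8235 mm


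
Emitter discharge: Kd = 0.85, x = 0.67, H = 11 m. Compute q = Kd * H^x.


q = Kd * H^x = 0.85 * 11^0.67 = 0.85 * 4.985780

4.2379 L/h


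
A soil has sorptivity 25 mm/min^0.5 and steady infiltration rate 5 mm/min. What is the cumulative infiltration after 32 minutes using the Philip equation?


F = S*sqrt(t) + A*t
F = 25*sqrt(32) + 5*32
F = 25*5.656854 + 160

301.4213 mm


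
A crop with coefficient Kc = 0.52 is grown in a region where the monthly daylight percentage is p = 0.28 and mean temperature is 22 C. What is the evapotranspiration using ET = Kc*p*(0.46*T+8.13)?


ET = Kc * p * (0.46*T + 8.13)
ET = 0.52 * 0.28 * (0.46*22 + 8.13)
ET = 0.52 * 0.28 * 18.2500

2.6572 mm/day


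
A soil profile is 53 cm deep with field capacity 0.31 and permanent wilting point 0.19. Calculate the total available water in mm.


AWC = (FC - PWP) * d * 10
AWC = (0.31 - 0.19) * 53 * 10
AWC = 0.1200 * 53 * 10

63.6000 mm


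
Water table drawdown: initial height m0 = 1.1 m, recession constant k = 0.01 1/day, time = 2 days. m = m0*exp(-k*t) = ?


m = m0 * exp(-k*t)
m = 1.1 * exp(-0.01 * 2)
m = 1.1 * exp(-0.0200)

1.0782 m


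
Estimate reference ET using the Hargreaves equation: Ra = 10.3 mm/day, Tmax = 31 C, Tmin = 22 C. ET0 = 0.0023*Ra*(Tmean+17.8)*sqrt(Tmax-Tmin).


Tmean = (Tmax + Tmin)/2 = (31 + 22)/2 = 26.5
ET0 = 0.0023 * 10.3 * (26.5 + 17.8) * sqrt(31 - 22)
ET0 = 0.0023 * 10.3 * 44.3 * 3.000000

3.1484 mm/day


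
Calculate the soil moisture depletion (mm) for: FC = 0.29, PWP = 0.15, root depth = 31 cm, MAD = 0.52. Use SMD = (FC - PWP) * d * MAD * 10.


SMD = (FC - PWP) * d * MAD * 10
SMD = (0.29 - 0.15) * 31 * 0.52 * 10
SMD = 0.1400 * 31 * 0.52 * 10

22.5680 mm


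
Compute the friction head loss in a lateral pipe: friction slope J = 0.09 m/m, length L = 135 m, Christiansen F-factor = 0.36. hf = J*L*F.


hf = J * L * F = 0.09 * 135 * 0.36 = 4.3740 m

4.3740 m


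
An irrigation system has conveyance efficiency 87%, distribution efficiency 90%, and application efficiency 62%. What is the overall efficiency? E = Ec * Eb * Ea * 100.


Ec = 0.87, Eb = 0.9, Ea = 0.62
E = 0.87 * 0.9 * 0.62 * 100 = 48.5460%

48.5460 %


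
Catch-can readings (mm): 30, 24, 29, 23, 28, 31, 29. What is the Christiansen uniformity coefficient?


mean = 27.714286 mm
MAD = 2.408163 mm
CU = (1 - 2.408163/27.714286)*100

91.3108 %


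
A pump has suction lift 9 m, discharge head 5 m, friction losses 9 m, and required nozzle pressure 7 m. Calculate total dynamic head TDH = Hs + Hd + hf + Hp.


TDH = Hs + Hd + hf + Hp = 9 + 5 + 9 + 7 = 30

30 m


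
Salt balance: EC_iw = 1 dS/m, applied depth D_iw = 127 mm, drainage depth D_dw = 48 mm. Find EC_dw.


EC_dw = EC_iw * D_iw / D_dw
EC_dw = 1 * 127 / 48
EC_dw = 127 / 48

2.6458 dS/m


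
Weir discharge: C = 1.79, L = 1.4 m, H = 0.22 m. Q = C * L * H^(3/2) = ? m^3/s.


Q = C * L * H^(3/2) = 1.79 * 1.4 * 0.22^1.5 = 1.79 * 1.4 * 0.103189

0.2586 m^3/s


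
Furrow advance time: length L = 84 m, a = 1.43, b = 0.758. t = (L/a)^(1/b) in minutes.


t = (L/a)^(1/b)
t = (84/1.43)^(1/0.758)
t = 58.741259^(1/0.758)

215.6246 min


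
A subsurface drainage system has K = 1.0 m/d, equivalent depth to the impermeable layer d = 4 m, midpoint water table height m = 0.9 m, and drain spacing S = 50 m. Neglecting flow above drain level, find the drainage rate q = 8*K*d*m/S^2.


q = 8*K*d*m/S^2
q = 8*1.0*4*0.9/50^2
q = 28.8000 / 2500

0.0115 m/d


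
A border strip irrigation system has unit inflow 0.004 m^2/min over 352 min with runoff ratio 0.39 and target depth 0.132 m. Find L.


L = q*t/((1+r)*Z)
L = 0.004*352/((1+0.39)*0.132)
L = 1.408/0.18348

7.6739 m


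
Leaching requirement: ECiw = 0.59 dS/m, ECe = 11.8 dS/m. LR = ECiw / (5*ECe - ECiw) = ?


LR = ECiw / (5*ECe - ECiw)
LR = 0.59 / (5*11.8 - 0.59)
LR = 0.59 / 58.4100

0.0101


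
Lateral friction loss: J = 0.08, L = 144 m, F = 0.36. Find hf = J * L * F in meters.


hf = J * L * F = 0.08 * 144 * 0.36 = 4.1472 m

4.1472 m


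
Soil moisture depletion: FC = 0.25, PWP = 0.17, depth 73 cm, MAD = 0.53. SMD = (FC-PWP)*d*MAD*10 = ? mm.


SMD = (FC - PWP) * d * MAD * 10
SMD = (0.25 - 0.17) * 73 * 0.53 * 10
SMD = 0.0800 * 73 * 0.53 * 10

30.9520 mm


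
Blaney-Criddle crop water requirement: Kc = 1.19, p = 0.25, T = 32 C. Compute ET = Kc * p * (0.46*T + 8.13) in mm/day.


ET = Kc * p * (0.46*T + 8.13)
ET = 1.19 * 0.25 * (0.46*32 + 8.13)
ET = 1.19 * 0.25 * 22.8500

6.7979 mm/day


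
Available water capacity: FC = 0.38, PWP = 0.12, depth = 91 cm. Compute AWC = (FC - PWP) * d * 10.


AWC = (FC - PWP) * d * 10
AWC = (0.38 - 0.12) * 91 * 10
AWC = 0.2600 * 91 * 10

236.6000 mm


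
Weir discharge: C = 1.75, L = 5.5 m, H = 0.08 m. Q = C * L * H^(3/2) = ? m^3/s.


Q = C * L * H^(3/2) = 1.75 * 5.5 * 0.08^1.5 = 1.75 * 5.5 * 0.022627

0.2178 m^3/s


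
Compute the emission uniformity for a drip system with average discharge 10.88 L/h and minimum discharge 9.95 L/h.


EU = (q_min/q_avg)*100 = (9.95/10.88)*100 = 91.4522%

91.4522 %


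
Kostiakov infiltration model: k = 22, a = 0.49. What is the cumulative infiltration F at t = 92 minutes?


F = k * t^a = 22 * 92^0.49
F = 22 * 9.167608

201.6874 mm


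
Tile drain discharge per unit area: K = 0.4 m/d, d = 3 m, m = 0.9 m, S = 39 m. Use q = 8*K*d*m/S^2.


q = 8*K*d*m/S^2
q = 8*0.4*3*0.9/39^2
q = 8.6400 / 1521

0.0057 m/d


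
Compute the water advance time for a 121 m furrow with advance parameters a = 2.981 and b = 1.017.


t = (L/a)^(1/b)
t = (121/2.981)^(1/1.017)
t = 40.590406^(1/1.017)

38.1538 min


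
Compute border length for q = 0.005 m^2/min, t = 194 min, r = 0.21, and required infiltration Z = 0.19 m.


L = q*t/((1+r)*Z)
L = 0.005*194/((1+0.21)*0.19)
L = 0.97/0.2299

4.2192 m


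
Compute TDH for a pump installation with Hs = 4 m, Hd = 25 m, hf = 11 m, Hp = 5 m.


TDH = Hs + Hd + hf + Hp = 4 + 25 + 11 + 5 = 45

45 m


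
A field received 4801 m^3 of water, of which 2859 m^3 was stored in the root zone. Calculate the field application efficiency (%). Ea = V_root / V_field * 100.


Ea = V_root / V_field * 100 = 2859 / 4801 * 100 = 59.5501%

59.5501 %


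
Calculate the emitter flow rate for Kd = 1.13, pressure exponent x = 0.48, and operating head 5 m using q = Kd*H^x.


q = Kd * H^x = 1.13 * 5^0.48 = 1.13 * 2.165238

2.4467 L/h


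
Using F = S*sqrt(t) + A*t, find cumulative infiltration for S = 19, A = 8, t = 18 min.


F = S*sqrt(t) + A*t
F = 19*sqrt(18) + 8*18
F = 19*4.242641 + 144

224.6102 mm


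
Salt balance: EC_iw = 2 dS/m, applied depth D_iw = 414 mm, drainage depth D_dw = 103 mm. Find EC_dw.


EC_dw = EC_iw * D_iw / D_dw
EC_dw = 2 * 414 / 103
EC_dw = 828 / 103

8.0388 dS/m


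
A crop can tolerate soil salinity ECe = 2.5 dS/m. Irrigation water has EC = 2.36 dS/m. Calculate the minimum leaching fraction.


LR = ECiw / (5*ECe - ECiw)
LR = 2.36 / (5*2.5 - 2.36)
LR = 2.36 / 10.1400

0.2327


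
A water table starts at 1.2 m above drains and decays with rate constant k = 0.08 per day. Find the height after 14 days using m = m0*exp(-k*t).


m = m0 * exp(-k*t)
m = 1.2 * exp(-0.08 * 14)
m = 1.2 * exp(-1.1200)

0.3915 m


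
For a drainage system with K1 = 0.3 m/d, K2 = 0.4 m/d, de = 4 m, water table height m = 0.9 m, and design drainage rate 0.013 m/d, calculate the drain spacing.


S^2 = 8*K2*de*m/q + 4*K1*m^2/q
S^2 = 8*0.4*4*0.9/0.013 + 4*0.3*0.9^2/0.013
S = sqrt(960.9231)

30.9988 m


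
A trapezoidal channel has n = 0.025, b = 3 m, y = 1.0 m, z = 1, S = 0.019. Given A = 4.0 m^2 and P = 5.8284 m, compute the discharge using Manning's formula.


R = A/P = 4.0/5.8284 = 0.686295
Q = (1/0.025) * 4.0 * 0.686295^(2/3) * 0.019^0.5

17.1595 m^3/s


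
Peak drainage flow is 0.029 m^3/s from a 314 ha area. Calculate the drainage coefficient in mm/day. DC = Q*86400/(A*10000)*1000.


DC = Q * 86400 / (A * 10000) * 1000
DC = 0.029 * 86400 / (314 * 10000) * 1000
DC = 2505600.0000 / 3140000

0.7980 mm/day


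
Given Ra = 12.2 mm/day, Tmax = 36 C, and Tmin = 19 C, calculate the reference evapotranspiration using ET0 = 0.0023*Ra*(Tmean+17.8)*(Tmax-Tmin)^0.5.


Tmean = (Tmax + Tmin)/2 = (36 + 19)/2 = 27.5
ET0 = 0.0023 * 12.2 * (27.5 + 17.8) * sqrt(36 - 19)
ET0 = 0.0023 * 12.2 * 45.3 * 4.123106

5.2410 mm/day


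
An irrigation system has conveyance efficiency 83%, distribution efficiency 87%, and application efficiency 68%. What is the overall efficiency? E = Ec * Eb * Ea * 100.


Ec = 0.83, Eb = 0.87, Ea = 0.68
E = 0.83 * 0.87 * 0.68 * 100 = 49.1028%

49.1028 %


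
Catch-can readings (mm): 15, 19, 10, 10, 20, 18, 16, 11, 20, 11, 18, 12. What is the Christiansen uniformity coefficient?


mean = 15.000000 mm
MAD = 3.500000 mm
CU = (1 - 3.500000/15.000000)*100

76.6667 %


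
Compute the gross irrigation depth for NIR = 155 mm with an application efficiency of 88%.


Ea = 88% = 0.88
GID = NIR / Ea = 155 / 0.88 = 176.1364 mm

176.1364 mm


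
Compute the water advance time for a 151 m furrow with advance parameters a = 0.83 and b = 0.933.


t = (L/a)^(1/b)
t = (151/0.83)^(1/0.933)
t = 181.927711^(1/0.933)

264.3536 min


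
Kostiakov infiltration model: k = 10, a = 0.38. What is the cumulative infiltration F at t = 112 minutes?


F = k * t^a = 10 * 112^0.38
F = 10 * 6.007625

60.0763 mm


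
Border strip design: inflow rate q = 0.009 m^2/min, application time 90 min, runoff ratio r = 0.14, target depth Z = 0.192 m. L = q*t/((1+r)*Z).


L = q*t/((1+r)*Z)
L = 0.009*90/((1+0.14)*0.192)
L = 0.81/0.21888

3.7007 m


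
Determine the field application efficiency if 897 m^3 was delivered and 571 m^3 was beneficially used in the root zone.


Ea = V_root / V_field * 100 = 571 / 897 * 100 = 63.6566%

63.6566 %


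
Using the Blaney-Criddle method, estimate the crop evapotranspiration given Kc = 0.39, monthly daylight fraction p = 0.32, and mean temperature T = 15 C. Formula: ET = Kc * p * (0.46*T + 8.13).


ET = Kc * p * (0.46*T + 8.13)
ET = 0.39 * 0.32 * (0.46*15 + 8.13)
ET = 0.39 * 0.32 * 15.0300

1.8757 mm/day


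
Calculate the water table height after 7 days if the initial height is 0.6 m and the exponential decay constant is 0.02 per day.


m = m0 * exp(-k*t)
m = 0.6 * exp(-0.02 * 7)
m = 0.6 * exp(-0.1400)

0.5216 m


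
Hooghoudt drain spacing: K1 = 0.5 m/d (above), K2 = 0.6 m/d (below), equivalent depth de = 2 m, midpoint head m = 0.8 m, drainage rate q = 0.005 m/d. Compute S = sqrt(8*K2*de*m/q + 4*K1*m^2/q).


S^2 = 8*K2*de*m/q + 4*K1*m^2/q
S^2 = 8*0.6*2*0.8/0.005 + 4*0.5*0.8^2/0.005
S = sqrt(1792.0000)

42.3320 m


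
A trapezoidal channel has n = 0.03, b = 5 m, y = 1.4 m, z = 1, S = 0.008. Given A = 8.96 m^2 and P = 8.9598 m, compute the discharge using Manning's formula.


R = A/P = 8.96/8.9598 = 1.000022
Q = (1/0.03) * 8.96 * 1.000022^(2/3) * 0.008^0.5

26.7140 m^3/s


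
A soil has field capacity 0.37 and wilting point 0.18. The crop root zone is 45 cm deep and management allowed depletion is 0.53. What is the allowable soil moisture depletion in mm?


SMD = (FC - PWP) * d * MAD * 10
SMD = (0.37 - 0.18) * 45 * 0.53 * 10
SMD = 0.1900 * 45 * 0.53 * 10

45.3150 mm


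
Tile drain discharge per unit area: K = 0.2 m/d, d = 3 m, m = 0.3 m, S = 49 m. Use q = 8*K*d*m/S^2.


q = 8*K*d*m/S^2
q = 8*0.2*3*0.3/49^2
q = 1.4400 / 2401

5.9975e-04 m/d


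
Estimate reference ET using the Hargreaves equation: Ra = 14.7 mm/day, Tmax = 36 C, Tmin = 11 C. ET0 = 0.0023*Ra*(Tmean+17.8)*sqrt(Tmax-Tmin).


Tmean = (Tmax + Tmin)/2 = (36 + 11)/2 = 23.5
ET0 = 0.0023 * 14.7 * (23.5 + 17.8) * sqrt(36 - 11)
ET0 = 0.0023 * 14.7 * 41.3 * 5.000000

6.9818 mm/day


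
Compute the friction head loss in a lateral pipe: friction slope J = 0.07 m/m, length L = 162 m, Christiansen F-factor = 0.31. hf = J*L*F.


hf = J * L * F = 0.07 * 162 * 0.31 = 3.5154 m

3.5154 m


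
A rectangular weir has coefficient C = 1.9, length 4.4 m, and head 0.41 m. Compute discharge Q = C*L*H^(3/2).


Q = C * L * H^(3/2) = 1.9 * 4.4 * 0.41^1.5 = 1.9 * 4.4 * 0.262528

2.1947 m^3/s


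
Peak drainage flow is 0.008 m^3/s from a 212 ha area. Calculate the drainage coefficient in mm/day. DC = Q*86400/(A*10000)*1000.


DC = Q * 86400 / (A * 10000) * 1000
DC = 0.008 * 86400 / (212 * 10000) * 1000
DC = 691200.0000 / 2120000

0.3260 mm/day
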